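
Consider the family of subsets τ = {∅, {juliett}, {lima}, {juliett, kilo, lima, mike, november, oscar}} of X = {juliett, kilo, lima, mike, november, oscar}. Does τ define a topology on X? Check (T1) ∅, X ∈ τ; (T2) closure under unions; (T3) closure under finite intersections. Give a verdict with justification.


τ is NOT a topology on X.

Axiom (T1): ∅ ∈ τ? Yes; X ∈ τ? Yes.
Axiom (T2/T3): check pairwise unions and intersections of members of τ.
Counterexample for (T2): {juliett} ∪ {lima} = {juliett, lima} ∉ τ. Therefore τ is NOT a topology.


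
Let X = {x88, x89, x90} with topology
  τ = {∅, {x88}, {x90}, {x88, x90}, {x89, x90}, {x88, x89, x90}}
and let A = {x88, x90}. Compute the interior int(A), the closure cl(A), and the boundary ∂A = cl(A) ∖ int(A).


int(A) = {x88, x90}, cl(A) = {x88, x89, x90}, ∂A = {x89}.

Closed sets in (X, τ) are complements of opens:
  closed(X, τ) = {∅, {x88}, {x89}, {x88, x89}, {x89, x90}, {x88, x89, x90}}.
int(A) = ⋃ {U ∈ τ : U ⊆ A}. Opens contained in A: ∅, {x88}, {x90}, {x88, x90}.
Taking the union of these: int(A) = {x88, x90}.
cl(A) = ⋂ {C closed : A ⊆ C}. Closed sets containing A: {x88, x89, x90}.
Intersecting these: cl(A) = {x88, x89, x90}.
∂A = cl(A) ∖ int(A) = {x88, x89, x90} ∖ {x88, x90} = {x89}.


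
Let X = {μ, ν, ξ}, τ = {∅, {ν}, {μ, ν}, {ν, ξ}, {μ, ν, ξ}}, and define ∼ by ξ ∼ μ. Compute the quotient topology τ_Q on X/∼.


X/∼ = {[μ=ξ], [ν]}; |τ_Q| = 3.

Equivalence classes: [μ=ξ], [ν].
Quotient map π: X → X/∼ sends μ ↦ [μ=ξ], ν ↦ [ν], ξ ↦ [μ=ξ].
For each subset V ⊆ X/∼, compute π^{-1}(V) ⊆ X and check whether π^{-1}(V) ∈ τ. V is open in τ_Q iff π^{-1}(V) ∈ τ.
  V = {}: π^{-1}(V) = ∅ ∈ τ ✓.
  V = {[μ=ξ]}: π^{-1}(V) = {μ, ξ} ∉ τ ✗.
  V = {[ν]}: π^{-1}(V) = {ν} ∈ τ ✓.
  V = {[μ=ξ], [ν]}: π^{-1}(V) = {μ, ν, ξ} ∈ τ ✓.
Open sets in the quotient: τ_Q = {{}, {[ν]}, {[μ=ξ], [ν]}} (3 elements).


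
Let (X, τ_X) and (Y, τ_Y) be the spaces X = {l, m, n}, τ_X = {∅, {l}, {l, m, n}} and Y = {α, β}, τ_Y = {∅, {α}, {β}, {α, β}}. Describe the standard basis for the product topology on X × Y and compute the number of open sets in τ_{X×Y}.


Basis B = {∅ × ∅, {l} × {α}, {l} × {β}, {l} × {α, β}, {l, m, n} × {α}, {l, m, n} × {β}, {l, m, n} × {α, β}}; |τ_{X×Y}| = 9.

Enumerate products U × V with U ∈ τ_X, V ∈ τ_Y (deduplicated):
  ∅ × ∅ = {} (∅)
  {l} × {α} = {(l,α)}
  {l} × {β} = {(l,β)}
  {l} × {α, β} = {(l,α), (l,β)}
  {l, m, n} × {α} = {(l,α), (m,α), (n,α)}
  {l, m, n} × {β} = {(l,β), (m,β), (n,β)}
  {l, m, n} × {α, β} = {(l,α), (l,β), (m,α), (m,β), (n,α), (n,β)}
These 7 distinct sets form the basis B.
Close under arbitrary unions to get τ_{X×Y}; counting gives |τ_{X×Y}| = 9.


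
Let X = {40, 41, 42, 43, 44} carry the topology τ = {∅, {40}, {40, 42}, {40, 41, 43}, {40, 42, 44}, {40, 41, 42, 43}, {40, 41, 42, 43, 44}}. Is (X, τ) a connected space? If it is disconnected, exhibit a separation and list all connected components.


(X, τ) is connected.

Find clopen sets (U ∈ τ with X ∖ U ∈ τ):
  U = ∅, X ∖ U = {40, 41, 42, 43, 44} — both open, so U is clopen.
  U = {40, 41, 42, 43, 44}, X ∖ U = ∅ — both open, so U is clopen.
Only trivial clopens (∅ and X) exist, so (X, τ) is connected.
Compute connected components by grouping points that agree on all clopens:
  component: {40, 41, 42, 43, 44}


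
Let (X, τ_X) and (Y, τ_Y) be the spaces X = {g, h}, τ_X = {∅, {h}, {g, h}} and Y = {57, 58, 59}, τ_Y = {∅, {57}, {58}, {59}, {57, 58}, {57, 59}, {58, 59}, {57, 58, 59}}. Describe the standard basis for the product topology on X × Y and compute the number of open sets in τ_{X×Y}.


Basis B = {∅ × ∅, {h} × {57}, {h} × {58}, {h} × {59}, {g, h} × {57}, {g, h} × {58}, {g, h} × {59}, {h} × {57, 58}, {h} × {57, 59}, {h} × {58, 59}, {h} × {57, 58, 59}, {g, h} × {57, 58}, {g, h} × {57, 59}, {g, h} × {58, 59}, {g, h} × {57, 58, 59}}; |τ_{X×Y}| = 27.

Enumerate products U × V with U ∈ τ_X, V ∈ τ_Y (deduplicated):
  ∅ × ∅ = {} (∅)
  {h} × {57} = {(h,57)}
  {h} × {58} = {(h,58)}
  {h} × {59} = {(h,59)}
  {g, h} × {57} = {(g,57), (h,57)}
  {g, h} × {58} = {(g,58), (h,58)}
  {g, h} × {59} = {(g,59), (h,59)}
  {h} × {57, 58} = {(h,57), (h,58)}
  {h} × {57, 59} = {(h,57), (h,59)}
  {h} × {58, 59} = {(h,58), (h,59)}
  {h} × {57, 58, 59} = {(h,57), (h,58), (h,59)}
  {g, h} × {57, 58} = {(g,57), (g,58), (h,57), (h,58)}
  {g, h} × {57, 59} = {(g,57), (g,59), (h,57), (h,59)}
  {g, h} × {58, 59} = {(g,58), (g,59), (h,58), (h,59)}
  {g, h} × {57, 58, 59} = {(g,57), (g,58), (g,59), (h,57), (h,58), (h,59)}
These 15 distinct sets form the basis B.
Close under arbitrary unions to get τ_{X×Y}; counting gives |τ_{X×Y}| = 27.


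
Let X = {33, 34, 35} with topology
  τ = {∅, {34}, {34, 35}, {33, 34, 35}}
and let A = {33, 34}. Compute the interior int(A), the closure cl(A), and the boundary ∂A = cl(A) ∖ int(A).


int(A) = {34}, cl(A) = {33, 34, 35}, ∂A = {33, 35}.

Closed sets in (X, τ) are complements of opens:
  closed(X, τ) = {∅, {33}, {33, 35}, {33, 34, 35}}.
int(A) = ⋃ {U ∈ τ : U ⊆ A}. Opens contained in A: ∅, {34}.
Taking the union of these: int(A) = {34}.
cl(A) = ⋂ {C closed : A ⊆ C}. Closed sets containing A: {33, 34, 35}.
Intersecting these: cl(A) = {33, 34, 35}.
∂A = cl(A) ∖ int(A) = {33, 34, 35} ∖ {34} = {33, 35}.


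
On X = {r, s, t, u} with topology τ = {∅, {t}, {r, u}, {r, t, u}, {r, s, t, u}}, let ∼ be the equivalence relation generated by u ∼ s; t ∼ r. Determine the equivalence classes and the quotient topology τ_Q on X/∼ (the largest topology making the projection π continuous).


X/∼ = {[r=t], [s=u]}; |τ_Q| = 2.

Equivalence classes: [r=t], [s=u].
Quotient map π: X → X/∼ sends r ↦ [r=t], s ↦ [s=u], t ↦ [r=t], u ↦ [s=u].
For each subset V ⊆ X/∼, compute π^{-1}(V) ⊆ X and check whether π^{-1}(V) ∈ τ. V is open in τ_Q iff π^{-1}(V) ∈ τ.
  V = {}: π^{-1}(V) = ∅ ∈ τ ✓.
  V = {[r=t]}: π^{-1}(V) = {r, t} ∉ τ ✗.
  V = {[s=u]}: π^{-1}(V) = {s, u} ∉ τ ✗.
  V = {[r=t], [s=u]}: π^{-1}(V) = {r, s, t, u} ∈ τ ✓.
Open sets in the quotient: τ_Q = {{}, {[r=t], [s=u]}} (2 elements).


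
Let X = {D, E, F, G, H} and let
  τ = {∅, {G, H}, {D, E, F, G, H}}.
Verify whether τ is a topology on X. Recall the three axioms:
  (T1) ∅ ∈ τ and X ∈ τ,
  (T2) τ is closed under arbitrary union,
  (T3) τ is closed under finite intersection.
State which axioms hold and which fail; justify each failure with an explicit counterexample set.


τ IS a topology on X.

Axiom (T1): ∅ ∈ τ? Yes; X ∈ τ? Yes.
Axiom (T2/T3): check pairwise unions and intersections of members of τ.
All pairwise intersections and unions checked — each lies in τ. Therefore τ satisfies (T1), (T2), (T3): it IS a topology on X.


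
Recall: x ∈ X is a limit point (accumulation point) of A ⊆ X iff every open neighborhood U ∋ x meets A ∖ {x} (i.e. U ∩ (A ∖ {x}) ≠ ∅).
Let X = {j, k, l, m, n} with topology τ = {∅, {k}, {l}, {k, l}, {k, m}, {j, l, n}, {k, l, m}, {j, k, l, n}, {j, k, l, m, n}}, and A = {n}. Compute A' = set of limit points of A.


A' = {j}

For each x ∈ X, list the open sets U ∈ τ with x ∈ U, then check whether U ∩ (A ∖ {x}) ≠ ∅ for every such U.
  x = j: opens ∋ x are {j, l, n}, {j, k, l, n}, {j, k, l, m, n}; each meets A ∖ {j}, so x IS a limit point.
  x = k: open {k} ∋ x has {k} ∩ (A ∖ {k}) = ∅, so x is NOT a limit point.
  x = l: open {l} ∋ x has {l} ∩ (A ∖ {l}) = ∅, so x is NOT a limit point.
  x = m: open {k, m} ∋ x has {k, m} ∩ (A ∖ {m}) = ∅, so x is NOT a limit point.
  x = n: open {j, l, n} ∋ x has {j, l, n} ∩ (A ∖ {n}) = ∅, so x is NOT a limit point.
Collecting: A' = {j}.


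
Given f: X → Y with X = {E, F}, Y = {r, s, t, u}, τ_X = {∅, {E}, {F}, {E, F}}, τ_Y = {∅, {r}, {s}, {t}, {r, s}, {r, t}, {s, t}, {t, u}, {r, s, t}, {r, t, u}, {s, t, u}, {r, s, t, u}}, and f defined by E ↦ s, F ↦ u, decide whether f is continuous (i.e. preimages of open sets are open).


f IS continuous.

Compute f^{-1}(U) for each U ∈ τ_Y:
  U = ∅: f^{-1}(U) = ∅ ∈ τ_X ✓.
  U = {r}: f^{-1}(U) = ∅ ∈ τ_X ✓.
  U = {s}: f^{-1}(U) = {E} ∈ τ_X ✓.
  U = {t}: f^{-1}(U) = ∅ ∈ τ_X ✓.
  U = {r, s}: f^{-1}(U) = {E} ∈ τ_X ✓.
  U = {r, t}: f^{-1}(U) = ∅ ∈ τ_X ✓.
  U = {s, t}: f^{-1}(U) = {E} ∈ τ_X ✓.
  U = {t, u}: f^{-1}(U) = {F} ∈ τ_X ✓.
  U = {r, s, t}: f^{-1}(U) = {E} ∈ τ_X ✓.
  U = {r, t, u}: f^{-1}(U) = {F} ∈ τ_X ✓.
  U = {s, t, u}: f^{-1}(U) = {E, F} ∈ τ_X ✓.
  U = {r, s, t, u}: f^{-1}(U) = {E, F} ∈ τ_X ✓.
Every preimage lies in τ_X, so f IS continuous.


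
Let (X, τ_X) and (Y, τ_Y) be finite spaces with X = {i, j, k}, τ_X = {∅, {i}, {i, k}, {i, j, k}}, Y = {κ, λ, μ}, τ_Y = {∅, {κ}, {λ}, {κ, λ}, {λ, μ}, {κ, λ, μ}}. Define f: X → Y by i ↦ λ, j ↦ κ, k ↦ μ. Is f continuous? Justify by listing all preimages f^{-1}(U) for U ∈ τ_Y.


f is NOT continuous.

Compute f^{-1}(U) for each U ∈ τ_Y:
  U = ∅: f^{-1}(U) = ∅ ∈ τ_X ✓.
  U = {κ}: f^{-1}(U) = {j} ∉ τ_X ✗.
  U = {λ}: f^{-1}(U) = {i} ∈ τ_X ✓.
  U = {κ, λ}: f^{-1}(U) = {i, j} ∉ τ_X ✗.
  U = {λ, μ}: f^{-1}(U) = {i, k} ∈ τ_X ✓.
  U = {κ, λ, μ}: f^{-1}(U) = {i, j, k} ∈ τ_X ✓.
Found U = {κ} with f^{-1}(U) = {j} not in τ_X. Therefore f is NOT continuous.


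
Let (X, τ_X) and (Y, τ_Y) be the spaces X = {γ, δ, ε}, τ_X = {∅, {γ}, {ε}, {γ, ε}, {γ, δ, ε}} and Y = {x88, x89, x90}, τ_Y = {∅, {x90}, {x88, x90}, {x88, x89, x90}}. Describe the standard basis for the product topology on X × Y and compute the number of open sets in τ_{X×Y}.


Basis B = {∅ × ∅, {γ} × {x90}, {ε} × {x90}, {γ} × {x88, x90}, {γ, ε} × {x90}, {ε} × {x88, x90}, {γ} × {x88, x89, x90}, {γ, δ, ε} × {x90}, {ε} × {x88, x89, x90}, {γ, ε} × {x88, x90}, {γ, ε} × {x88, x89, x90}, {γ, δ, ε} × {x88, x90}, {γ, δ, ε} × {x88, x89, x90}}; |τ_{X×Y}| = 30.

Enumerate products U × V with U ∈ τ_X, V ∈ τ_Y (deduplicated):
  ∅ × ∅ = {} (∅)
  {γ} × {x90} = {(γ,x90)}
  {ε} × {x90} = {(ε,x90)}
  {γ} × {x88, x90} = {(γ,x88), (γ,x90)}
  {γ, ε} × {x90} = {(γ,x90), (ε,x90)}
  {ε} × {x88, x90} = {(ε,x88), (ε,x90)}
  {γ} × {x88, x89, x90} = {(γ,x88), (γ,x89), (γ,x90)}
  {γ, δ, ε} × {x90} = {(γ,x90), (δ,x90), (ε,x90)}
  {ε} × {x88, x89, x90} = {(ε,x88), (ε,x89), (ε,x90)}
  {γ, ε} × {x88, x90} = {(γ,x88), (γ,x90), (ε,x88), (ε,x90)}
  {γ, ε} × {x88, x89, x90} = {(γ,x88), (γ,x89), (γ,x90), (ε,x88), (ε,x89), (ε,x90)}
  {γ, δ, ε} × {x88, x90} = {(γ,x88), (γ,x90), (δ,x88), (δ,x90), (ε,x88), (ε,x90)}
  {γ, δ, ε} × {x88, x89, x90} = {(γ,x88), (γ,x89), (γ,x90), (δ,x88), (δ,x89), (δ,x90), (ε,x88), (ε,x89), (ε,x90)}
These 13 distinct sets form the basis B.
Close under arbitrary unions to get τ_{X×Y}; counting gives |τ_{X×Y}| = 30.


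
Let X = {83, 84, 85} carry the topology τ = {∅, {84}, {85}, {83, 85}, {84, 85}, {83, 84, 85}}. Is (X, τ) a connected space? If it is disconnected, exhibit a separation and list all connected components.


(X, τ) is disconnected; components = [{84}, {83, 85}].

Find clopen sets (U ∈ τ with X ∖ U ∈ τ):
  U = ∅, X ∖ U = {83, 84, 85} — both open, so U is clopen.
  U = {84}, X ∖ U = {83, 85} — both open, so U is clopen.
  U = {83, 85}, X ∖ U = {84} — both open, so U is clopen.
  U = {83, 84, 85}, X ∖ U = ∅ — both open, so U is clopen.
Nontrivial clopen(s) exist: e.g. {84}. So (X, τ) is disconnected.
Compute connected components by grouping points that agree on all clopens:
  component: {84}
  component: {83, 85}


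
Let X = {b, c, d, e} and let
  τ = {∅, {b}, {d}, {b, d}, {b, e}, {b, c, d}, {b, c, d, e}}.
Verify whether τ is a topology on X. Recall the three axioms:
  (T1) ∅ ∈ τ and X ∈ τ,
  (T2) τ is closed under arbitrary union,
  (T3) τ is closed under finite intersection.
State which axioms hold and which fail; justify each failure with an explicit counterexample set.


τ is NOT a topology on X.

Axiom (T1): ∅ ∈ τ? Yes; X ∈ τ? Yes.
Axiom (T2/T3): check pairwise unions and intersections of members of τ.
Counterexample for (T2): {d} ∪ {b, e} = {b, d, e} ∉ τ. Therefore τ is NOT a topology.


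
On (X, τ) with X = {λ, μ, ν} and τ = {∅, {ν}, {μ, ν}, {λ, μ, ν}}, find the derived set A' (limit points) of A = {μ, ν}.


A' = {λ, μ}

For each x ∈ X, list the open sets U ∈ τ with x ∈ U, then check whether U ∩ (A ∖ {x}) ≠ ∅ for every such U.
  x = λ: opens ∋ x are {λ, μ, ν}; each meets A ∖ {λ}, so x IS a limit point.
  x = μ: opens ∋ x are {μ, ν}, {λ, μ, ν}; each meets A ∖ {μ}, so x IS a limit point.
  x = ν: open {ν} ∋ x has {ν} ∩ (A ∖ {ν}) = ∅, so x is NOT a limit point.
Collecting: A' = {λ, μ}.


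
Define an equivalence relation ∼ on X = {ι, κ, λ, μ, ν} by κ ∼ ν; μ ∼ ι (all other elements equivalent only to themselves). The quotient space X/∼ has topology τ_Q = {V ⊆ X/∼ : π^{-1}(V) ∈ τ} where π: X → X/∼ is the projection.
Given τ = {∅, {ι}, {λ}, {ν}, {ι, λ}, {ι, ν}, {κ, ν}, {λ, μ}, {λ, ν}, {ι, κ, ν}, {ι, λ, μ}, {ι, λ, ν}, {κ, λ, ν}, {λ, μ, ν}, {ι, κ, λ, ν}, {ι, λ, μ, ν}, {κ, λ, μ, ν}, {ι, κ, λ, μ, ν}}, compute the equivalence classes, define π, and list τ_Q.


X/∼ = {[ι=μ], [κ=ν], [λ]}; |τ_Q| = 6.

Equivalence classes: [ι=μ], [κ=ν], [λ].
Quotient map π: X → X/∼ sends ι ↦ [ι=μ], κ ↦ [κ=ν], λ ↦ [λ], μ ↦ [ι=μ], ν ↦ [κ=ν].
For each subset V ⊆ X/∼, compute π^{-1}(V) ⊆ X and check whether π^{-1}(V) ∈ τ. V is open in τ_Q iff π^{-1}(V) ∈ τ.
  V = {}: π^{-1}(V) = ∅ ∈ τ ✓.
  V = {[ι=μ]}: π^{-1}(V) = {ι, μ} ∉ τ ✗.
  V = {[κ=ν]}: π^{-1}(V) = {κ, ν} ∈ τ ✓.
  V = {[ι=μ], [κ=ν]}: π^{-1}(V) = {ι, κ, μ, ν} ∉ τ ✗.
  V = {[λ]}: π^{-1}(V) = {λ} ∈ τ ✓.
  V = {[ι=μ], [λ]}: π^{-1}(V) = {ι, λ, μ} ∈ τ ✓.
  V = {[κ=ν], [λ]}: π^{-1}(V) = {κ, λ, ν} ∈ τ ✓.
  V = {[ι=μ], [κ=ν], [λ]}: π^{-1}(V) = {ι, κ, λ, μ, ν} ∈ τ ✓.
Open sets in the quotient: τ_Q = {{}, {[κ=ν]}, {[λ]}, {[ι=μ], [λ]}, {[κ=ν], [λ]}, {[ι=μ], [κ=ν], [λ]}} (6 elements).


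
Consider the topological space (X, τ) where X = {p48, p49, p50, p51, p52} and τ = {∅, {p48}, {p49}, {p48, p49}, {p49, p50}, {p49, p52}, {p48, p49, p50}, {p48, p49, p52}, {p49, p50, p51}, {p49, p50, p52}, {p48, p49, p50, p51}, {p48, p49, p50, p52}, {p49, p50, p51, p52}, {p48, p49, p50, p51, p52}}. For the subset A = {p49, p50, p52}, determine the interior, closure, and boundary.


int(A) = {p49, p50, p52}, cl(A) = {p49, p50, p51, p52}, ∂A = {p51}.

Closed sets in (X, τ) are complements of opens:
  closed(X, τ) = {∅, {p48}, {p51}, {p52}, {p48, p51}, {p48, p52}, {p50, p51}, {p51, p52}, {p48, p50, p51}, {p48, p51, p52}, {p50, p51, p52}, {p48, p50, p51, p52}, {p49, p50, p51, p52}, {p48, p49, p50, p51, p52}}.
int(A) = ⋃ {U ∈ τ : U ⊆ A}. Opens contained in A: ∅, {p49}, {p49, p50}, {p49, p52}, {p49, p50, p52}.
Taking the union of these: int(A) = {p49, p50, p52}.
cl(A) = ⋂ {C closed : A ⊆ C}. Closed sets containing A: {p49, p50, p51, p52}, {p48, p49, p50, p51, p52}.
Intersecting these: cl(A) = {p49, p50, p51, p52}.
∂A = cl(A) ∖ int(A) = {p49, p50, p51, p52} ∖ {p49, p50, p52} = {p51}.


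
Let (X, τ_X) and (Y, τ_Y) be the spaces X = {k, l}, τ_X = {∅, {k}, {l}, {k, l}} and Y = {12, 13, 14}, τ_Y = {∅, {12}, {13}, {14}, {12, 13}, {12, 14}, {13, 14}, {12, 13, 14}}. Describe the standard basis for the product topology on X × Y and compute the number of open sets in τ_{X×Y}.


Basis B = {∅ × ∅, {k} × {12}, {k} × {13}, {k} × {14}, {l} × {12}, {l} × {13}, {l} × {14}, {k} × {12, 13}, {k} × {12, 14}, {k, l} × {12}, {k} × {13, 14}, {k, l} × {13}, {k, l} × {14}, {l} × {12, 13}, {l} × {12, 14}, {l} × {13, 14}, {k} × {12, 13, 14}, {l} × {12, 13, 14}, {k, l} × {12, 13}, {k, l} × {12, 14}, {k, l} × {13, 14}, {k, l} × {12, 13, 14}}; |τ_{X×Y}| = 64.

Enumerate products U × V with U ∈ τ_X, V ∈ τ_Y (deduplicated):
  ∅ × ∅ = {} (∅)
  {k} × {12} = {(k,12)}
  {k} × {13} = {(k,13)}
  {k} × {14} = {(k,14)}
  {l} × {12} = {(l,12)}
  {l} × {13} = {(l,13)}
  {l} × {14} = {(l,14)}
  {k} × {12, 13} = {(k,12), (k,13)}
  {k} × {12, 14} = {(k,12), (k,14)}
  {k, l} × {12} = {(k,12), (l,12)}
  {k} × {13, 14} = {(k,13), (k,14)}
  {k, l} × {13} = {(k,13), (l,13)}
  {k, l} × {14} = {(k,14), (l,14)}
  {l} × {12, 13} = {(l,12), (l,13)}
  {l} × {12, 14} = {(l,12), (l,14)}
  {l} × {13, 14} = {(l,13), (l,14)}
  {k} × {12, 13, 14} = {(k,12), (k,13), (k,14)}
  {l} × {12, 13, 14} = {(l,12), (l,13), (l,14)}
  {k, l} × {12, 13} = {(k,12), (k,13), (l,12), (l,13)}
  {k, l} × {12, 14} = {(k,12), (k,14), (l,12), (l,14)}
  {k, l} × {13, 14} = {(k,13), (k,14), (l,13), (l,14)}
  {k, l} × {12, 13, 14} = {(k,12), (k,13), (k,14), (l,12), (l,13), (l,14)}
These 22 distinct sets form the basis B.
Close under arbitrary unions to get τ_{X×Y}; counting gives |τ_{X×Y}| = 64.


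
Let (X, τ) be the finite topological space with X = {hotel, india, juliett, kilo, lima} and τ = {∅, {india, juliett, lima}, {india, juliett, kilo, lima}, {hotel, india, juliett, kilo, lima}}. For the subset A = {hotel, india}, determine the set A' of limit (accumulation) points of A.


A' = {hotel, juliett, kilo, lima}

For each x ∈ X, list the open sets U ∈ τ with x ∈ U, then check whether U ∩ (A ∖ {x}) ≠ ∅ for every such U.
  x = hotel: opens ∋ x are {hotel, india, juliett, kilo, lima}; each meets A ∖ {hotel}, so x IS a limit point.
  x = india: open {india, juliett, lima} ∋ x has {india, juliett, lima} ∩ (A ∖ {india}) = ∅, so x is NOT a limit point.
  x = juliett: opens ∋ x are {india, juliett, lima}, {india, juliett, kilo, lima}, {hotel, india, juliett, kilo, lima}; each meets A ∖ {juliett}, so x IS a limit point.
  x = kilo: opens ∋ x are {india, juliett, kilo, lima}, {hotel, india, juliett, kilo, lima}; each meets A ∖ {kilo}, so x IS a limit point.
  x = lima: opens ∋ x are {india, juliett, lima}, {india, juliett, kilo, lima}, {hotel, india, juliett, kilo, lima}; each meets A ∖ {lima}, so x IS a limit point.
Collecting: A' = {hotel, juliett, kilo, lima}.


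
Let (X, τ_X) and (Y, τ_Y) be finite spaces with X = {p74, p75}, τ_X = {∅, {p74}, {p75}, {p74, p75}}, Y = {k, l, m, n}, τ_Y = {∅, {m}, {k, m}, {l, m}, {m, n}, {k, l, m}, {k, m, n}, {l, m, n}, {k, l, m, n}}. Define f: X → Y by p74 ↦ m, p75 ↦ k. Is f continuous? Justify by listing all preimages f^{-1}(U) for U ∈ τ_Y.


f IS continuous.

Compute f^{-1}(U) for each U ∈ τ_Y:
  U = ∅: f^{-1}(U) = ∅ ∈ τ_X ✓.
  U = {m}: f^{-1}(U) = {p74} ∈ τ_X ✓.
  U = {k, m}: f^{-1}(U) = {p74, p75} ∈ τ_X ✓.
  U = {l, m}: f^{-1}(U) = {p74} ∈ τ_X ✓.
  U = {m, n}: f^{-1}(U) = {p74} ∈ τ_X ✓.
  U = {k, l, m}: f^{-1}(U) = {p74, p75} ∈ τ_X ✓.
  U = {k, m, n}: f^{-1}(U) = {p74, p75} ∈ τ_X ✓.
  U = {l, m, n}: f^{-1}(U) = {p74} ∈ τ_X ✓.
  U = {k, l, m, n}: f^{-1}(U) = {p74, p75} ∈ τ_X ✓.
Every preimage lies in τ_X, so f IS continuous.


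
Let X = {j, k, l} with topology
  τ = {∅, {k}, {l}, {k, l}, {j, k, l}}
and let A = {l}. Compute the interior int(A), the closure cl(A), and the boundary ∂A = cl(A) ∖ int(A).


int(A) = {l}, cl(A) = {j, l}, ∂A = {j}.

Closed sets in (X, τ) are complements of opens:
  closed(X, τ) = {∅, {j}, {j, k}, {j, l}, {j, k, l}}.
int(A) = ⋃ {U ∈ τ : U ⊆ A}. Opens contained in A: ∅, {l}.
Taking the union of these: int(A) = {l}.
cl(A) = ⋂ {C closed : A ⊆ C}. Closed sets containing A: {j, l}, {j, k, l}.
Intersecting these: cl(A) = {j, l}.
∂A = cl(A) ∖ int(A) = {j, l} ∖ {l} = {j}.


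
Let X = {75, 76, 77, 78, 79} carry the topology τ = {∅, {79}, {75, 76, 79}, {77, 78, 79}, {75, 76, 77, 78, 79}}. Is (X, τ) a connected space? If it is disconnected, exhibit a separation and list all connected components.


(X, τ) is connected.

Find clopen sets (U ∈ τ with X ∖ U ∈ τ):
  U = ∅, X ∖ U = {75, 76, 77, 78, 79} — both open, so U is clopen.
  U = {75, 76, 77, 78, 79}, X ∖ U = ∅ — both open, so U is clopen.
Only trivial clopens (∅ and X) exist, so (X, τ) is connected.
Compute connected components by grouping points that agree on all clopens:
  component: {75, 76, 77, 78, 79}


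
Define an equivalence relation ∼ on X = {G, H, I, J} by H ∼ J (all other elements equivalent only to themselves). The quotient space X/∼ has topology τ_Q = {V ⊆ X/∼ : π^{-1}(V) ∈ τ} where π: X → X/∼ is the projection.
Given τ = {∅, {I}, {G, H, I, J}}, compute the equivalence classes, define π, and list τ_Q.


X/∼ = {[G], [H=J], [I]}; |τ_Q| = 3.

Equivalence classes: [G], [H=J], [I].
Quotient map π: X → X/∼ sends G ↦ [G], H ↦ [H=J], I ↦ [I], J ↦ [H=J].
For each subset V ⊆ X/∼, compute π^{-1}(V) ⊆ X and check whether π^{-1}(V) ∈ τ. V is open in τ_Q iff π^{-1}(V) ∈ τ.
  V = {}: π^{-1}(V) = ∅ ∈ τ ✓.
  V = {[G]}: π^{-1}(V) = {G} ∉ τ ✗.
  V = {[H=J]}: π^{-1}(V) = {H, J} ∉ τ ✗.
  V = {[G], [H=J]}: π^{-1}(V) = {G, H, J} ∉ τ ✗.
  V = {[I]}: π^{-1}(V) = {I} ∈ τ ✓.
  V = {[G], [I]}: π^{-1}(V) = {G, I} ∉ τ ✗.
  V = {[H=J], [I]}: π^{-1}(V) = {H, I, J} ∉ τ ✗.
  V = {[G], [H=J], [I]}: π^{-1}(V) = {G, H, I, J} ∈ τ ✓.
Open sets in the quotient: τ_Q = {{}, {[I]}, {[G], [H=J], [I]}} (3 elements).


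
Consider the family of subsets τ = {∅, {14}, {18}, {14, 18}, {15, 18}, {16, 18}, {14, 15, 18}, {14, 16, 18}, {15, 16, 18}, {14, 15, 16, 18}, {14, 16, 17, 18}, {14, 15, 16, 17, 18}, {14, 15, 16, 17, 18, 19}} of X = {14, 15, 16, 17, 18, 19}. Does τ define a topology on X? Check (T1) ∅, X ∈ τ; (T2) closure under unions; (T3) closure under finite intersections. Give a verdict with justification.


τ IS a topology on X.

Axiom (T1): ∅ ∈ τ? Yes; X ∈ τ? Yes.
Axiom (T2/T3): check pairwise unions and intersections of members of τ.
All pairwise intersections and unions checked — each lies in τ. Therefore τ satisfies (T1), (T2), (T3): it IS a topology on X.


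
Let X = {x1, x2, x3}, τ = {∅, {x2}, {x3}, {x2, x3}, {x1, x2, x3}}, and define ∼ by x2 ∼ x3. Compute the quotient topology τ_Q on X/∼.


X/∼ = {[x1], [x2=x3]}; |τ_Q| = 3.

Equivalence classes: [x1], [x2=x3].
Quotient map π: X → X/∼ sends x1 ↦ [x1], x2 ↦ [x2=x3], x3 ↦ [x2=x3].
For each subset V ⊆ X/∼, compute π^{-1}(V) ⊆ X and check whether π^{-1}(V) ∈ τ. V is open in τ_Q iff π^{-1}(V) ∈ τ.
  V = {}: π^{-1}(V) = ∅ ∈ τ ✓.
  V = {[x1]}: π^{-1}(V) = {x1} ∉ τ ✗.
  V = {[x2=x3]}: π^{-1}(V) = {x2, x3} ∈ τ ✓.
  V = {[x1], [x2=x3]}: π^{-1}(V) = {x1, x2, x3} ∈ τ ✓.
Open sets in the quotient: τ_Q = {{}, {[x2=x3]}, {[x1], [x2=x3]}} (3 elements).


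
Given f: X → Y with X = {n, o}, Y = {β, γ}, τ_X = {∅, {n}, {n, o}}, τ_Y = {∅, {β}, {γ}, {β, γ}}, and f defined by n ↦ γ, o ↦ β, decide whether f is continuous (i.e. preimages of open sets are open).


f is NOT continuous.

Compute f^{-1}(U) for each U ∈ τ_Y:
  U = ∅: f^{-1}(U) = ∅ ∈ τ_X ✓.
  U = {β}: f^{-1}(U) = {o} ∉ τ_X ✗.
  U = {γ}: f^{-1}(U) = {n} ∈ τ_X ✓.
  U = {β, γ}: f^{-1}(U) = {n, o} ∈ τ_X ✓.
Found U = {β} with f^{-1}(U) = {o} not in τ_X. Therefore f is NOT continuous.


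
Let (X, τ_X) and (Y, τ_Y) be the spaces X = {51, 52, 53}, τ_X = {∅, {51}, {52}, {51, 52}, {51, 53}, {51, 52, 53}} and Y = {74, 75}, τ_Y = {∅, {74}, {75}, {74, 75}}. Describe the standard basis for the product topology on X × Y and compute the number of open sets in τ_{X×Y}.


Basis B = {∅ × ∅, {51} × {74}, {51} × {75}, {52} × {74}, {52} × {75}, {51} × {74, 75}, {51, 52} × {74}, {51, 53} × {74}, {51, 52} × {75}, {51, 53} × {75}, {52} × {74, 75}, {51, 52, 53} × {74}, {51, 52, 53} × {75}, {51, 52} × {74, 75}, {51, 53} × {74, 75}, {51, 52, 53} × {74, 75}}; |τ_{X×Y}| = 36.

Enumerate products U × V with U ∈ τ_X, V ∈ τ_Y (deduplicated):
  ∅ × ∅ = {} (∅)
  {51} × {74} = {(51,74)}
  {51} × {75} = {(51,75)}
  {52} × {74} = {(52,74)}
  {52} × {75} = {(52,75)}
  {51} × {74, 75} = {(51,74), (51,75)}
  {51, 52} × {74} = {(51,74), (52,74)}
  {51, 53} × {74} = {(51,74), (53,74)}
  {51, 52} × {75} = {(51,75), (52,75)}
  {51, 53} × {75} = {(51,75), (53,75)}
  {52} × {74, 75} = {(52,74), (52,75)}
  {51, 52, 53} × {74} = {(51,74), (52,74), (53,74)}
  {51, 52, 53} × {75} = {(51,75), (52,75), (53,75)}
  {51, 52} × {74, 75} = {(51,74), (51,75), (52,74), (52,75)}
  {51, 53} × {74, 75} = {(51,74), (51,75), (53,74), (53,75)}
  {51, 52, 53} × {74, 75} = {(51,74), (51,75), (52,74), (52,75), (53,74), (53,75)}
These 16 distinct sets form the basis B.
Close under arbitrary unions to get τ_{X×Y}; counting gives |τ_{X×Y}| = 36.


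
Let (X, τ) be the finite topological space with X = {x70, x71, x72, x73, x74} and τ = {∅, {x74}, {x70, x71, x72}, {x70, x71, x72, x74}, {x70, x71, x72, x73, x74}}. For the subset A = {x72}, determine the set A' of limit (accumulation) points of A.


A' = {x70, x71, x73}

For each x ∈ X, list the open sets U ∈ τ with x ∈ U, then check whether U ∩ (A ∖ {x}) ≠ ∅ for every such U.
  x = x70: opens ∋ x are {x70, x71, x72}, {x70, x71, x72, x74}, {x70, x71, x72, x73, x74}; each meets A ∖ {x70}, so x IS a limit point.
  x = x71: opens ∋ x are {x70, x71, x72}, {x70, x71, x72, x74}, {x70, x71, x72, x73, x74}; each meets A ∖ {x71}, so x IS a limit point.
  x = x72: open {x70, x71, x72} ∋ x has {x70, x71, x72} ∩ (A ∖ {x72}) = ∅, so x is NOT a limit point.
  x = x73: opens ∋ x are {x70, x71, x72, x73, x74}; each meets A ∖ {x73}, so x IS a limit point.
  x = x74: open {x74} ∋ x has {x74} ∩ (A ∖ {x74}) = ∅, so x is NOT a limit point.
Collecting: A' = {x70, x71, x73}.


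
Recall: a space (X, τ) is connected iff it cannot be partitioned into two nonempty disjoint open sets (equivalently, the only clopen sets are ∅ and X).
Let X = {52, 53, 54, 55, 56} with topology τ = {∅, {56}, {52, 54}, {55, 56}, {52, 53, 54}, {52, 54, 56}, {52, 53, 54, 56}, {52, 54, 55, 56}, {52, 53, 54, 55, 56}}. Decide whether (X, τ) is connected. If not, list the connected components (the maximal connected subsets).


(X, τ) is disconnected; components = [{55, 56}, {52, 53, 54}].

Find clopen sets (U ∈ τ with X ∖ U ∈ τ):
  U = ∅, X ∖ U = {52, 53, 54, 55, 56} — both open, so U is clopen.
  U = {55, 56}, X ∖ U = {52, 53, 54} — both open, so U is clopen.
  U = {52, 53, 54}, X ∖ U = {55, 56} — both open, so U is clopen.
  U = {52, 53, 54, 55, 56}, X ∖ U = ∅ — both open, so U is clopen.
Nontrivial clopen(s) exist: e.g. {55, 56}. So (X, τ) is disconnected.
Compute connected components by grouping points that agree on all clopens:
  component: {55, 56}
  component: {52, 53, 54}


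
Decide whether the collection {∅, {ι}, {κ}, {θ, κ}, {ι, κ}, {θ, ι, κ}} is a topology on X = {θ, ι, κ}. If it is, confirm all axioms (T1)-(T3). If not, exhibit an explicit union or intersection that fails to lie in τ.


τ IS a topology on X.

Axiom (T1): ∅ ∈ τ? Yes; X ∈ τ? Yes.
Axiom (T2/T3): check pairwise unions and intersections of members of τ.
All pairwise intersections and unions checked — each lies in τ. Therefore τ satisfies (T1), (T2), (T3): it IS a topology on X.


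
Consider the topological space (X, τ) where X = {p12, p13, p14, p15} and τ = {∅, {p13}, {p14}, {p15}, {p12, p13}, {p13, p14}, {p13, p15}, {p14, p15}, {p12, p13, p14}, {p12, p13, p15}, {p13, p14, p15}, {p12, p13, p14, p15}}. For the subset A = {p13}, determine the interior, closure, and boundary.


int(A) = {p13}, cl(A) = {p12, p13}, ∂A = {p12}.

Closed sets in (X, τ) are complements of opens:
  closed(X, τ) = {∅, {p12}, {p14}, {p15}, {p12, p13}, {p12, p14}, {p12, p15}, {p14, p15}, {p12, p13, p14}, {p12, p13, p15}, {p12, p14, p15}, {p12, p13, p14, p15}}.
int(A) = ⋃ {U ∈ τ : U ⊆ A}. Opens contained in A: ∅, {p13}.
Taking the union of these: int(A) = {p13}.
cl(A) = ⋂ {C closed : A ⊆ C}. Closed sets containing A: {p12, p13}, {p12, p13, p14}, {p12, p13, p15}, {p12, p13, p14, p15}.
Intersecting these: cl(A) = {p12, p13}.
∂A = cl(A) ∖ int(A) = {p12, p13} ∖ {p13} = {p12}.


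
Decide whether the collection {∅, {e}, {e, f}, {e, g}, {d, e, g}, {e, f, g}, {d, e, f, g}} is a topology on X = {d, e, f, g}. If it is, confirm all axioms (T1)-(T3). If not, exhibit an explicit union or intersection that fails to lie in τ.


τ IS a topology on X.

Axiom (T1): ∅ ∈ τ? Yes; X ∈ τ? Yes.
Axiom (T2/T3): check pairwise unions and intersections of members of τ.
All pairwise intersections and unions checked — each lies in τ. Therefore τ satisfies (T1), (T2), (T3): it IS a topology on X.


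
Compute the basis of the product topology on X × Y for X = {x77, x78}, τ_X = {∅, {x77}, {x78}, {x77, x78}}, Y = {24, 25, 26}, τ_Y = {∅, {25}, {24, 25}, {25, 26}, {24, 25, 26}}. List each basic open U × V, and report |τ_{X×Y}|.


Basis B = {∅ × ∅, {x77} × {25}, {x78} × {25}, {x77} × {24, 25}, {x77} × {25, 26}, {x77, x78} × {25}, {x78} × {24, 25}, {x78} × {25, 26}, {x77} × {24, 25, 26}, {x78} × {24, 25, 26}, {x77, x78} × {24, 25}, {x77, x78} × {25, 26}, {x77, x78} × {24, 25, 26}}; |τ_{X×Y}| = 25.

Enumerate products U × V with U ∈ τ_X, V ∈ τ_Y (deduplicated):
  ∅ × ∅ = {} (∅)
  {x77} × {25} = {(x77,25)}
  {x78} × {25} = {(x78,25)}
  {x77} × {24, 25} = {(x77,24), (x77,25)}
  {x77} × {25, 26} = {(x77,25), (x77,26)}
  {x77, x78} × {25} = {(x77,25), (x78,25)}
  {x78} × {24, 25} = {(x78,24), (x78,25)}
  {x78} × {25, 26} = {(x78,25), (x78,26)}
  {x77} × {24, 25, 26} = {(x77,24), (x77,25), (x77,26)}
  {x78} × {24, 25, 26} = {(x78,24), (x78,25), (x78,26)}
  {x77, x78} × {24, 25} = {(x77,24), (x77,25), (x78,24), (x78,25)}
  {x77, x78} × {25, 26} = {(x77,25), (x77,26), (x78,25), (x78,26)}
  {x77, x78} × {24, 25, 26} = {(x77,24), (x77,25), (x77,26), (x78,24), (x78,25), (x78,26)}
These 13 distinct sets form the basis B.
Close under arbitrary unions to get τ_{X×Y}; counting gives |τ_{X×Y}| = 25.


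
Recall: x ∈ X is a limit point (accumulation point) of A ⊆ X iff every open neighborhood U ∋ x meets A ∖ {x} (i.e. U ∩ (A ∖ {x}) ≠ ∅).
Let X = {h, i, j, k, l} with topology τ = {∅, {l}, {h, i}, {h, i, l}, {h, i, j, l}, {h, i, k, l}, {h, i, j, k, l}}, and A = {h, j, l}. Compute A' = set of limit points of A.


A' = {i, j, k}

For each x ∈ X, list the open sets U ∈ τ with x ∈ U, then check whether U ∩ (A ∖ {x}) ≠ ∅ for every such U.
  x = h: open {h, i} ∋ x has {h, i} ∩ (A ∖ {h}) = ∅, so x is NOT a limit point.
  x = i: opens ∋ x are {h, i}, {h, i, l}, {h, i, j, l}, {h, i, k, l}, {h, i, j, k, l}; each meets A ∖ {i}, so x IS a limit point.
  x = j: opens ∋ x are {h, i, j, l}, {h, i, j, k, l}; each meets A ∖ {j}, so x IS a limit point.
  x = k: opens ∋ x are {h, i, k, l}, {h, i, j, k, l}; each meets A ∖ {k}, so x IS a limit point.
  x = l: open {l} ∋ x has {l} ∩ (A ∖ {l}) = ∅, so x is NOT a limit point.
Collecting: A' = {i, j, k}.


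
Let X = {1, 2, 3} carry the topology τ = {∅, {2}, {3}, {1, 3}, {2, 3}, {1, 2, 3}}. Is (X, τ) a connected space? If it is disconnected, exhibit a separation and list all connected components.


(X, τ) is disconnected; components = [{2}, {1, 3}].

Find clopen sets (U ∈ τ with X ∖ U ∈ τ):
  U = ∅, X ∖ U = {1, 2, 3} — both open, so U is clopen.
  U = {2}, X ∖ U = {1, 3} — both open, so U is clopen.
  U = {1, 3}, X ∖ U = {2} — both open, so U is clopen.
  U = {1, 2, 3}, X ∖ U = ∅ — both open, so U is clopen.
Nontrivial clopen(s) exist: e.g. {2}. So (X, τ) is disconnected.
Compute connected components by grouping points that agree on all clopens:
  component: {2}
  component: {1, 3}


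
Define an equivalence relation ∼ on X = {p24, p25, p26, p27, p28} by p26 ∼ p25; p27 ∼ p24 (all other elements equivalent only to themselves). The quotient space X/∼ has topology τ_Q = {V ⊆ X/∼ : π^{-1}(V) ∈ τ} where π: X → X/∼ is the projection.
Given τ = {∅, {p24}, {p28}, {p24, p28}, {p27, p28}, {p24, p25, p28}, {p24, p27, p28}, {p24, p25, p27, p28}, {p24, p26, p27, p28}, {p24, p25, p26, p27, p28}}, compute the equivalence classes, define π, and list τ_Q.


X/∼ = {[p24=p27], [p25=p26], [p28]}; |τ_Q| = 4.

Equivalence classes: [p24=p27], [p25=p26], [p28].
Quotient map π: X → X/∼ sends p24 ↦ [p24=p27], p25 ↦ [p25=p26], p26 ↦ [p25=p26], p27 ↦ [p24=p27], p28 ↦ [p28].
For each subset V ⊆ X/∼, compute π^{-1}(V) ⊆ X and check whether π^{-1}(V) ∈ τ. V is open in τ_Q iff π^{-1}(V) ∈ τ.
  V = {}: π^{-1}(V) = ∅ ∈ τ ✓.
  V = {[p24=p27]}: π^{-1}(V) = {p24, p27} ∉ τ ✗.
  V = {[p25=p26]}: π^{-1}(V) = {p25, p26} ∉ τ ✗.
  V = {[p24=p27], [p25=p26]}: π^{-1}(V) = {p24, p25, p26, p27} ∉ τ ✗.
  V = {[p28]}: π^{-1}(V) = {p28} ∈ τ ✓.
  V = {[p24=p27], [p28]}: π^{-1}(V) = {p24, p27, p28} ∈ τ ✓.
  V = {[p25=p26], [p28]}: π^{-1}(V) = {p25, p26, p28} ∉ τ ✗.
  V = {[p24=p27], [p25=p26], [p28]}: π^{-1}(V) = {p24, p25, p26, p27, p28} ∈ τ ✓.
Open sets in the quotient: τ_Q = {{}, {[p28]}, {[p24=p27], [p28]}, {[p24=p27], [p25=p26], [p28]}} (4 elements).


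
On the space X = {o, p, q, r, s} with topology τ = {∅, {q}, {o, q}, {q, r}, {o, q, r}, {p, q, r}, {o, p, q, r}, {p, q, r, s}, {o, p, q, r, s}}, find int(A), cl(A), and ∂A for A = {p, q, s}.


int(A) = {q}, cl(A) = {o, p, q, r, s}, ∂A = {o, p, r, s}.

Closed sets in (X, τ) are complements of opens:
  closed(X, τ) = {∅, {o}, {s}, {o, s}, {p, s}, {o, p, s}, {p, r, s}, {o, p, r, s}, {o, p, q, r, s}}.
int(A) = ⋃ {U ∈ τ : U ⊆ A}. Opens contained in A: ∅, {q}.
Taking the union of these: int(A) = {q}.
cl(A) = ⋂ {C closed : A ⊆ C}. Closed sets containing A: {o, p, q, r, s}.
Intersecting these: cl(A) = {o, p, q, r, s}.
∂A = cl(A) ∖ int(A) = {o, p, q, r, s} ∖ {q} = {o, p, r, s}.


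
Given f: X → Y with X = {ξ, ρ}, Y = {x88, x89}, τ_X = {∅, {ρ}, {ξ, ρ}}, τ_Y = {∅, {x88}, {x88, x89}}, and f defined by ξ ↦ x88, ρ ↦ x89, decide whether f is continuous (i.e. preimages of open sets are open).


f is NOT continuous.

Compute f^{-1}(U) for each U ∈ τ_Y:
  U = ∅: f^{-1}(U) = ∅ ∈ τ_X ✓.
  U = {x88}: f^{-1}(U) = {ξ} ∉ τ_X ✗.
  U = {x88, x89}: f^{-1}(U) = {ξ, ρ} ∈ τ_X ✓.
Found U = {x88} with f^{-1}(U) = {ξ} not in τ_X. Therefore f is NOT continuous.


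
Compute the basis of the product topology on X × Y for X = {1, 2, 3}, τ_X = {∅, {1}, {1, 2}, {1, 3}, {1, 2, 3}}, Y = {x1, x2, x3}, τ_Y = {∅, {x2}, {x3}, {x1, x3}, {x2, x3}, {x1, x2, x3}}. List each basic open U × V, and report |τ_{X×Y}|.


Basis B = {∅ × ∅, {1} × {x2}, {1} × {x3}, {1} × {x1, x3}, {1} × {x2, x3}, {1, 2} × {x2}, {1, 3} × {x2}, {1, 2} × {x3}, {1, 3} × {x3}, {1} × {x1, x2, x3}, {1, 2, 3} × {x2}, {1, 2, 3} × {x3}, {1, 2} × {x1, x3}, {1, 3} × {x1, x3}, {1, 2} × {x2, x3}, {1, 3} × {x2, x3}, {1, 2} × {x1, x2, x3}, {1, 3} × {x1, x2, x3}, {1, 2, 3} × {x1, x3}, {1, 2, 3} × {x2, x3}, {1, 2, 3} × {x1, x2, x3}}; |τ_{X×Y}| = 70.

Enumerate products U × V with U ∈ τ_X, V ∈ τ_Y (deduplicated):
  ∅ × ∅ = {} (∅)
  {1} × {x2} = {(1,x2)}
  {1} × {x3} = {(1,x3)}
  {1} × {x1, x3} = {(1,x1), (1,x3)}
  {1} × {x2, x3} = {(1,x2), (1,x3)}
  {1, 2} × {x2} = {(1,x2), (2,x2)}
  {1, 3} × {x2} = {(1,x2), (3,x2)}
  {1, 2} × {x3} = {(1,x3), (2,x3)}
  {1, 3} × {x3} = {(1,x3), (3,x3)}
  {1} × {x1, x2, x3} = {(1,x1), (1,x2), (1,x3)}
  {1, 2, 3} × {x2} = {(1,x2), (2,x2), (3,x2)}
  {1, 2, 3} × {x3} = {(1,x3), (2,x3), (3,x3)}
  {1, 2} × {x1, x3} = {(1,x1), (1,x3), (2,x1), (2,x3)}
  {1, 3} × {x1, x3} = {(1,x1), (1,x3), (3,x1), (3,x3)}
  {1, 2} × {x2, x3} = {(1,x2), (1,x3), (2,x2), (2,x3)}
  {1, 3} × {x2, x3} = {(1,x2), (1,x3), (3,x2), (3,x3)}
  {1, 2} × {x1, x2, x3} = {(1,x1), (1,x2), (1,x3), (2,x1), (2,x2), (2,x3)}
  {1, 3} × {x1, x2, x3} = {(1,x1), (1,x2), (1,x3), (3,x1), (3,x2), (3,x3)}
  {1, 2, 3} × {x1, x3} = {(1,x1), (1,x3), (2,x1), (2,x3), (3,x1), (3,x3)}
  {1, 2, 3} × {x2, x3} = {(1,x2), (1,x3), (2,x2), (2,x3), (3,x2), (3,x3)}
  {1, 2, 3} × {x1, x2, x3} = {(1,x1), (1,x2), (1,x3), (2,x1), (2,x2), (2,x3), (3,x1), (3,x2), (3,x3)}
These 21 distinct sets form the basis B.
Close under arbitrary unions to get τ_{X×Y}; counting gives |τ_{X×Y}| = 70.


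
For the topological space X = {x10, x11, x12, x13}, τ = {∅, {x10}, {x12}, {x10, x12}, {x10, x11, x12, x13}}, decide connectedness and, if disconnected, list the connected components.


(X, τ) is connected.

Find clopen sets (U ∈ τ with X ∖ U ∈ τ):
  U = ∅, X ∖ U = {x10, x11, x12, x13} — both open, so U is clopen.
  U = {x10, x11, x12, x13}, X ∖ U = ∅ — both open, so U is clopen.
Only trivial clopens (∅ and X) exist, so (X, τ) is connected.
Compute connected components by grouping points that agree on all clopens:
  component: {x10, x11, x12, x13}


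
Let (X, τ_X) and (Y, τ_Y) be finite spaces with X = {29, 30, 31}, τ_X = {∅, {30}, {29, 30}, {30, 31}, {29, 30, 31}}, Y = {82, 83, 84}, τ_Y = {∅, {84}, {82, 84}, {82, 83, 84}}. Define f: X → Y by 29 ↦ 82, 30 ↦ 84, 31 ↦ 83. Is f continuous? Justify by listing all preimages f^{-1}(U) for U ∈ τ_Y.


f IS continuous.

Compute f^{-1}(U) for each U ∈ τ_Y:
  U = ∅: f^{-1}(U) = ∅ ∈ τ_X ✓.
  U = {84}: f^{-1}(U) = {30} ∈ τ_X ✓.
  U = {82, 84}: f^{-1}(U) = {29, 30} ∈ τ_X ✓.
  U = {82, 83, 84}: f^{-1}(U) = {29, 30, 31} ∈ τ_X ✓.
Every preimage lies in τ_X, so f IS continuous.


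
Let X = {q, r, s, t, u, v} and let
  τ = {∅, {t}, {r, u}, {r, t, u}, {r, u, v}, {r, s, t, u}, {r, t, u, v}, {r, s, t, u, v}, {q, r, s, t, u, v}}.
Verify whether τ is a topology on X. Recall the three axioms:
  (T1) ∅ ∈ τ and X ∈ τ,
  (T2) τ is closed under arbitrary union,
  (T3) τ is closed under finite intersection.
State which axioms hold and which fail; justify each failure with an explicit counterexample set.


τ IS a topology on X.

Axiom (T1): ∅ ∈ τ? Yes; X ∈ τ? Yes.
Axiom (T2/T3): check pairwise unions and intersections of members of τ.
All pairwise intersections and unions checked — each lies in τ. Therefore τ satisfies (T1), (T2), (T3): it IS a topology on X.


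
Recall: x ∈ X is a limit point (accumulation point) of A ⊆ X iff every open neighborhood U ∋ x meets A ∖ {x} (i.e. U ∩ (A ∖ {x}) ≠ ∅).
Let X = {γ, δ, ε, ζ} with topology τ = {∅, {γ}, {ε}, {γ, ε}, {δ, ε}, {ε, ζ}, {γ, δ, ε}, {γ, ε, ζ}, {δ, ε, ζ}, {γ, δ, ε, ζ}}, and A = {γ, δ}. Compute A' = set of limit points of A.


A' = ∅

For each x ∈ X, list the open sets U ∈ τ with x ∈ U, then check whether U ∩ (A ∖ {x}) ≠ ∅ for every such U.
  x = γ: open {γ} ∋ x has {γ} ∩ (A ∖ {γ}) = ∅, so x is NOT a limit point.
  x = δ: open {δ, ε} ∋ x has {δ, ε} ∩ (A ∖ {δ}) = ∅, so x is NOT a limit point.
  x = ε: open {ε} ∋ x has {ε} ∩ (A ∖ {ε}) = ∅, so x is NOT a limit point.
  x = ζ: open {ε, ζ} ∋ x has {ε, ζ} ∩ (A ∖ {ζ}) = ∅, so x is NOT a limit point.
Collecting: A' = ∅.


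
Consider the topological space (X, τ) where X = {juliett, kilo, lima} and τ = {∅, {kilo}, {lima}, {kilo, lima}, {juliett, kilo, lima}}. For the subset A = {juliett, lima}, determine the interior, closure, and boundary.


int(A) = {lima}, cl(A) = {juliett, lima}, ∂A = {juliett}.

Closed sets in (X, τ) are complements of opens:
  closed(X, τ) = {∅, {juliett}, {juliett, kilo}, {juliett, lima}, {juliett, kilo, lima}}.
int(A) = ⋃ {U ∈ τ : U ⊆ A}. Opens contained in A: ∅, {lima}.
Taking the union of these: int(A) = {lima}.
cl(A) = ⋂ {C closed : A ⊆ C}. Closed sets containing A: {juliett, lima}, {juliett, kilo, lima}.
Intersecting these: cl(A) = {juliett, lima}.
∂A = cl(A) ∖ int(A) = {juliett, lima} ∖ {lima} = {juliett}.
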